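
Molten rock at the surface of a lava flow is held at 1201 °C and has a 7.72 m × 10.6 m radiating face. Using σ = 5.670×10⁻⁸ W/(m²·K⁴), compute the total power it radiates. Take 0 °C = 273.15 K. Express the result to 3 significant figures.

T = 1201 °C + 273.15 = 1474.15 K.
Area A = 7.72 × 10.6 = 81.832 m².
P = σAT⁴ = 5.670×10⁻⁸ × 81.832 × (1474.15)⁴ = 2.19×10⁷ W.

P ≈ 2.19×10⁷ W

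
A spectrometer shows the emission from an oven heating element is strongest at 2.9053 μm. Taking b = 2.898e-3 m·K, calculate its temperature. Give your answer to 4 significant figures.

Wien's law gives T = b/λ_max = (2.898×10⁻³ m·K)/(2.9053×10⁻⁶ m) = 997.5 K.

T ≈ 997.5 K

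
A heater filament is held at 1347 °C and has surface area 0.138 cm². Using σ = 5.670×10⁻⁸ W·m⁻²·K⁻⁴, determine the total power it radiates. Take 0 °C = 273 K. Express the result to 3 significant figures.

T = 1347 °C + 273 = 1620 K.
Area A = 0.138 cm² = 1.38×10⁻⁵ m².
P = σAT⁴ = 5.670×10⁻⁸ × 1.38×10⁻⁵ × (1620)⁴ = 5.39 W.

P ≈ 5.39 W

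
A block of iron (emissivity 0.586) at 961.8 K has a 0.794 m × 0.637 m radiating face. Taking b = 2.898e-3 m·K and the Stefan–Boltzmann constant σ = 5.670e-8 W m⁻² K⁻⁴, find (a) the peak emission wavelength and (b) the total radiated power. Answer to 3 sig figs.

(a) λ_max = b/T = 2.898×10⁻³/961.8 = 3.013×10⁻⁶ m = 3.01 μm.
Area A = 0.794 × 0.637 = 0.505778 m².
(b) P = εσAT⁴ = 0.586×5.670×10⁻⁸×0.505778×(961.8)⁴ = 1.44×10⁴ W.

λ_max ≈ 3.01 μm; P ≈ 1.44×10⁴ W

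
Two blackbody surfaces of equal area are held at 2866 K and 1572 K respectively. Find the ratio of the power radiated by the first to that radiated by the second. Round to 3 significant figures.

P₁/P₂ ≈ 11.0

With equal areas, P₁/P₂ = (T₁/T₂)⁴ = (2866/1572)⁴ = 11.0.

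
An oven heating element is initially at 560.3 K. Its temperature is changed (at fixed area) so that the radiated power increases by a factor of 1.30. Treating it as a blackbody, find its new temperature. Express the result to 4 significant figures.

T₂ ≈ 598.3 K

P ∝ T⁴, so T₂/T₁ = (P₂/P₁)^(1/4) = (1.30)^(1/4) = 1.06779.
T₂ = 560.3 × 1.06779 = 598.3 K.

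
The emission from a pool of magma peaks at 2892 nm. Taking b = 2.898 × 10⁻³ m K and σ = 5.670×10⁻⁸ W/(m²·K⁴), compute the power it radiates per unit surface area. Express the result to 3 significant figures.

I ≈ 5.72×10⁴ W/m²

Wien's law: T = b/λ_max = 2.898×10⁻³/2.892×10⁻⁶ = 1002.07 K.
Then I = σT⁴ = 5.670×10⁻⁸×(1002.07)⁴ = 5.72×10⁴ W/m².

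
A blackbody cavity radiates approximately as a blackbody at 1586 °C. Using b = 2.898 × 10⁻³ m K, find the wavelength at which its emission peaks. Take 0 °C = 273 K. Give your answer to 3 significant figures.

T = 1586 °C + 273 = 1859 K.
Wien's displacement law: λ_max = b/T = (2.898×10⁻³ m·K)/(1859 K) = 1.559×10⁻⁶ m.
That is 1.56 μm, in the infrared range.

λ_max ≈ 1.56 μm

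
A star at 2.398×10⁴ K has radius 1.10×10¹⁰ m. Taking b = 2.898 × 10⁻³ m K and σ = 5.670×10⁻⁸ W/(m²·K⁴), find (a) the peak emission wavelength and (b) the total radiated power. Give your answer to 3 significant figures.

λ_max ≈ 121 nm; P ≈ 2.85×10³¹ W

(a) λ_max = b/T = 2.898×10⁻³/2.398×10⁴ = 1.209×10⁻⁷ m = 121 nm.
Surface area A = 4πR² = 4π(1.10×10¹⁰ m)² = 1.52053×10²¹ m².
(b) P = σAT⁴ = 5.670×10⁻⁸×1.52053×10²¹×(2.398×10⁴)⁴ = 2.85×10³¹ W.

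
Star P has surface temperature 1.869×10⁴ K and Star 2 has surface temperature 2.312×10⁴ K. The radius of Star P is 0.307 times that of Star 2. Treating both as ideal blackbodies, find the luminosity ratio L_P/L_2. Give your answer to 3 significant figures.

L ∝ R²T⁴, so L_P/L_2 = (R_P/R_2)²(T_P/T_2)⁴ = (0.307)² × (1.869×10⁴/2.312×10⁴)⁴ = 0.094249 × 0.427057 = 0.0402.

L_P/L_2 ≈ 0.0402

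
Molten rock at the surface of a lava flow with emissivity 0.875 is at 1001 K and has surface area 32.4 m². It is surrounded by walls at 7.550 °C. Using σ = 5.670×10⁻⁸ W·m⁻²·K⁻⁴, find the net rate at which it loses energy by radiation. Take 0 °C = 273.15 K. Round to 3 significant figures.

Net loss ≈ 1.60×10⁶ W

Surroundings: T = 7.550 °C + 273.15 = 280.700 K.
Area A = 32.4 m².
Net radiated power P_net = εσA(T⁴ − T₀⁴) = 0.875×5.670×10⁻⁸×32.4×(1001⁴ − 280.700⁴).
T⁴ − T₀⁴ = 1.00401×10¹² − 6.20826×10⁹ = 9.97802×10¹¹ K⁴, so P_net = 1.60×10⁶ W.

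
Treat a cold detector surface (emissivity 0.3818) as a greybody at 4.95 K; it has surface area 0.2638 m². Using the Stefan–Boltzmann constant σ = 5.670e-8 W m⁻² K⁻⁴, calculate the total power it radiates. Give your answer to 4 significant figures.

P ≈ 3.429×10⁻⁶ W

Area A = 0.2638 m².
P = εσAT⁴ = 0.3818 × 5.670×10⁻⁸ × 0.2638 × (4.95)⁴ = 3.429×10⁻⁶ W.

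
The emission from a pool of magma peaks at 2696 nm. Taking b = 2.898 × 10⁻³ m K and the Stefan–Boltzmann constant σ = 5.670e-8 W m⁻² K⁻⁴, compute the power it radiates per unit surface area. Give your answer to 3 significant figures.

Wien's law: T = b/λ_max = 2.898×10⁻³/2.696×10⁻⁶ = 1074.93 K.
Then I = σT⁴ = 5.670×10⁻⁸×(1074.93)⁴ = 7.57×10⁴ W/m².

I ≈ 7.57×10⁴ W/m²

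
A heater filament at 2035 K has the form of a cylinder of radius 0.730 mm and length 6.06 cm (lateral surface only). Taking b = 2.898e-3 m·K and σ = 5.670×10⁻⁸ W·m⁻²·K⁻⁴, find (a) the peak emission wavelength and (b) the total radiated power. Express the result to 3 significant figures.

(a) λ_max = b/T = 2.898×10⁻³/2035 = 1.424×10⁻⁶ m = 1.42 μm.
Lateral area A = 2πrL = 2π×7.30×10⁻⁴×0.0606 = 2.77956×10⁻⁴ m².
(b) P = σAT⁴ = 5.670×10⁻⁸×2.77956×10⁻⁴×(2035)⁴ = 270 W.

λ_max ≈ 1.42 μm; P ≈ 270 W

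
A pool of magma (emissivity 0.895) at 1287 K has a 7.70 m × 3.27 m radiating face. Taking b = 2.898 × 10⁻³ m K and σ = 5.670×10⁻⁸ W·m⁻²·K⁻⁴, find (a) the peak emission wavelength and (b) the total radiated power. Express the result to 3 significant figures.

(a) λ_max = b/T = 2.898×10⁻³/1287 = 2.252×10⁻⁶ m = 2.25×10³ nm.
Area A = 7.70 × 3.27 = 25.179 m².
(b) P = εσAT⁴ = 0.895×5.670×10⁻⁸×25.179×(1287)⁴ = 3.51×10⁶ W.

λ_max ≈ 2.25×10³ nm; P ≈ 3.51×10⁶ W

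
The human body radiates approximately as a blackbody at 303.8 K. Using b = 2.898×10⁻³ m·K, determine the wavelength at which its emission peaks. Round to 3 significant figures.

Wien's displacement law: λ_max = b/T = (2.898×10⁻³ m·K)/(303.8 K) = 9.539×10⁻⁶ m.
That is 9.54 μm, in the infrared range.

λ_max ≈ 9.54 μm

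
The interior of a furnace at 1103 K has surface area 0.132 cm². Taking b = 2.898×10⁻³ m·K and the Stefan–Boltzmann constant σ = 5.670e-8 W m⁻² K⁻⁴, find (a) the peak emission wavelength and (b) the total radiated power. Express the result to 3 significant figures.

(a) λ_max = b/T = 2.898×10⁻³/1103 = 2.627×10⁻⁶ m = 2.63×10³ nm.
Area A = 0.132 cm² = 1.32×10⁻⁵ m².
(b) P = σAT⁴ = 5.670×10⁻⁸×1.32×10⁻⁵×(1103)⁴ = 1.11 W.

λ_max ≈ 2.63×10³ nm; P ≈ 1.11 W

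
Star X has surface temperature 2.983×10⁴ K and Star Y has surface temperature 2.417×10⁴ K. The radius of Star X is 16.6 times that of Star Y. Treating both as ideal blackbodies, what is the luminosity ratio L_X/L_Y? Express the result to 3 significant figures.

L_X/L_Y ≈ 639

L ∝ R²T⁴, so L_X/L_Y = (R_X/R_Y)²(T_X/T_Y)⁴ = (16.6)² × (2.983×10⁴/2.417×10⁴)⁴ = 275.56 × 2.32010 = 639.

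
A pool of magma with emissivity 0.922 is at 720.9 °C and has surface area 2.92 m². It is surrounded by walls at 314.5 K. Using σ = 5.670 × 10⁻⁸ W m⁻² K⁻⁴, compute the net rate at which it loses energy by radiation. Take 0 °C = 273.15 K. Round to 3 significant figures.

T = 720.9 °C + 273.15 = 994.05 K.
Area A = 2.92 m².
Net radiated power P_net = εσA(T⁴ − T₀⁴) = 0.922×5.670×10⁻⁸×2.92×(994.05⁴ − 314.5⁴).
T⁴ − T₀⁴ = 9.76412×10¹¹ − 9.78324×10⁹ = 9.66629×10¹¹ K⁴, so P_net = 1.48×10⁵ W.

Net loss ≈ 1.48×10⁵ W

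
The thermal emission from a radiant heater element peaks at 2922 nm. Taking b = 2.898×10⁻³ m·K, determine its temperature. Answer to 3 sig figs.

Wien's law gives T = b/λ_max = (2.898×10⁻³ m·K)/(2.922×10⁻⁶ m) = 992 K.

T ≈ 992 K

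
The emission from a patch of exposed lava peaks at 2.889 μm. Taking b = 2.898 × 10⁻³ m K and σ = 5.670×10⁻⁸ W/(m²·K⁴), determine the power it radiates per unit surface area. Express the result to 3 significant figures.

Wien's law: T = b/λ_max = 2.898×10⁻³/2.889×10⁻⁶ = 1003.12 K.
Then I = σT⁴ = 5.670×10⁻⁸×(1003.12)⁴ = 5.74×10⁴ W/m².

I ≈ 5.74×10⁴ W/m²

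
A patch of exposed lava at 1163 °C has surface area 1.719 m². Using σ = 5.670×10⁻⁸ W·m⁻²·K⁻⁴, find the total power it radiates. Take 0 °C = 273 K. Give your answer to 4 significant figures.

T = 1163 °C + 273 = 1436 K.
Area A = 1.719 m².
P = σAT⁴ = 5.670×10⁻⁸ × 1.719 × (1436)⁴ = 4.145×10⁵ W.

P ≈ 4.145×10⁵ W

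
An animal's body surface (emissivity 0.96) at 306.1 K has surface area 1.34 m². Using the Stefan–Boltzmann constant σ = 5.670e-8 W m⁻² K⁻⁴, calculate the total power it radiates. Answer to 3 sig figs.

Area A = 1.34 m².
P = εσAT⁴ = 0.96 × 5.670×10⁻⁸ × 1.34 × (306.1)⁴ = 640 W.

P ≈ 640 W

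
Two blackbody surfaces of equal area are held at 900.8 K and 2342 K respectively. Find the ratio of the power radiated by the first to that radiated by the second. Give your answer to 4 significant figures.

With equal areas, P₁/P₂ = (T₁/T₂)⁴ = (900.8/2342)⁴ = 0.02189.

P₁/P₂ ≈ 0.02189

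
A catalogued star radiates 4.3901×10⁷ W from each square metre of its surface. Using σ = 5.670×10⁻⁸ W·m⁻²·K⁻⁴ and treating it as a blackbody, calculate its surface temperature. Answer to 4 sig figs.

T ≈ 5275 K

I = σT⁴, so T = (I/σ)^(1/4) = (4.3901×10⁷/(5.670×10⁻⁸))^(1/4) = 5275 K.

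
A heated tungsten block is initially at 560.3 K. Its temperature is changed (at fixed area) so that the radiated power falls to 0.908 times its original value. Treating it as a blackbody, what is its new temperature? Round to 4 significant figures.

P ∝ T⁴, so T₂/T₁ = (P₂/P₁)^(1/4) = (0.908)^(1/4) = 0.976161.
T₂ = 560.3 × 0.976161 = 546.9 K.

T₂ ≈ 546.9 K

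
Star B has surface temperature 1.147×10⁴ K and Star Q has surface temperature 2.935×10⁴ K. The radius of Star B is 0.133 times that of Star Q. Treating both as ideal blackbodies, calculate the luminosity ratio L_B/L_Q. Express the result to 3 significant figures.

L_B/L_Q ≈ 4.13×10⁻⁴

L ∝ R²T⁴, so L_B/L_Q = (R_B/R_Q)²(T_B/T_Q)⁴ = (0.133)² × (1.147×10⁴/2.935×10⁴)⁴ = 0.017689 × 0.0233250 = 4.13×10⁻⁴.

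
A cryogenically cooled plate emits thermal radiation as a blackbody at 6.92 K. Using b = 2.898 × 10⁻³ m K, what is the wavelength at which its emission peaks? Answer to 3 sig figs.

λ_max ≈ 4.19×10⁻⁴ m

Wien's displacement law: λ_max = b/T = (2.898×10⁻³ m·K)/(6.92 K) = 4.188×10⁻⁴ m.
That is 4.19×10⁻⁴ m, in the infrared range.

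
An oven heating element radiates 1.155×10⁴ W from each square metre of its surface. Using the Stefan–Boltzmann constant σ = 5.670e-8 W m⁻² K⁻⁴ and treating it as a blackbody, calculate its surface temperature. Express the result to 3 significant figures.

T ≈ 672 K

I = σT⁴, so T = (I/σ)^(1/4) = (1.155×10⁴/(5.670×10⁻⁸))^(1/4) = 672 K.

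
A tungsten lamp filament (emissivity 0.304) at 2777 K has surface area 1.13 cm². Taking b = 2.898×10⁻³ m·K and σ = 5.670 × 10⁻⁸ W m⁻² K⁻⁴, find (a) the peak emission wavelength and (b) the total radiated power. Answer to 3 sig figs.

λ_max ≈ 1.04 μm; P ≈ 116 W

(a) λ_max = b/T = 2.898×10⁻³/2777 = 1.044×10⁻⁶ m = 1.04 μm.
Area A = 1.13 cm² = 1.13×10⁻⁴ m².
(b) P = εσAT⁴ = 0.304×5.670×10⁻⁸×1.13×10⁻⁴×(2777)⁴ = 116 W.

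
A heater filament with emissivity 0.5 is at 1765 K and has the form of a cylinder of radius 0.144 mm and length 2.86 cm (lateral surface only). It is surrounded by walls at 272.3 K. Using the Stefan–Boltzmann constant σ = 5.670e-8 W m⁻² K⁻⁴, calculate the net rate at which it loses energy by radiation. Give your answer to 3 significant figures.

Lateral area A = 2πrL = 2π×1.44×10⁻⁴×0.0286 = 2.58767×10⁻⁵ m².
Net radiated power P_net = εσA(T⁴ − T₀⁴) = 0.5×5.670×10⁻⁸×2.58767×10⁻⁵×(1765⁴ − 272.3⁴).
T⁴ − T₀⁴ = 9.70463×10¹² − 5.49782×10⁹ = 9.69913×10¹² K⁴, so P_net = 7.12 W.

Net loss ≈ 7.12 W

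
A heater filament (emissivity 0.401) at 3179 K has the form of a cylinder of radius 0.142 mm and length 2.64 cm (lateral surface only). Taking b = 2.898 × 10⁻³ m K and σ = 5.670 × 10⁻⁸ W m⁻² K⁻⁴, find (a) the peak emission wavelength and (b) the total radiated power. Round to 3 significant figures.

λ_max ≈ 0.912 μm; P ≈ 54.7 W

(a) λ_max = b/T = 2.898×10⁻³/3179 = 9.116×10⁻⁷ m = 0.912 μm.
Lateral area A = 2πrL = 2π×1.42×10⁻⁴×0.0264 = 2.35544×10⁻⁵ m².
(b) P = εσAT⁴ = 0.401×5.670×10⁻⁸×2.35544×10⁻⁵×(3179)⁴ = 54.7 W.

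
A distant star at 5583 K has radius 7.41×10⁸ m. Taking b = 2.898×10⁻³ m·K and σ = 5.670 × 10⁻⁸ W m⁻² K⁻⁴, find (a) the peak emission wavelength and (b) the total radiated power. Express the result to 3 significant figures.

λ_max ≈ 519 nm; P ≈ 3.80×10²⁶ W

(a) λ_max = b/T = 2.898×10⁻³/5583 = 5.191×10⁻⁷ m = 519 nm.
Surface area A = 4πR² = 4π(7.41×10⁸ m)² = 6.89996×10¹⁸ m².
(b) P = σAT⁴ = 5.670×10⁻⁸×6.89996×10¹⁸×(5583)⁴ = 3.80×10²⁶ W.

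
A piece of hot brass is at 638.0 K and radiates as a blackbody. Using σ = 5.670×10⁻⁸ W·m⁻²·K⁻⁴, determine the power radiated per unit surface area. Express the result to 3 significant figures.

I ≈ 9.39×10³ W/m²

Stefan–Boltzmann: I = σT⁴ = 5.670×10⁻⁸ × (638.0)⁴ = 9.39×10³ W/m².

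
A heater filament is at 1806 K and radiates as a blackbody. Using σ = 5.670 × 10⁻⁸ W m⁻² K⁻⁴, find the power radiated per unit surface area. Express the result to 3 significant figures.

Stefan–Boltzmann: I = σT⁴ = 5.670×10⁻⁸ × (1806)⁴ = 6.03×10⁵ W/m².

I ≈ 6.03×10⁵ W/m²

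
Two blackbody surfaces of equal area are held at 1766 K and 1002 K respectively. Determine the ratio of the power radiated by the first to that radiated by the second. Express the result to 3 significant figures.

P₁/P₂ ≈ 9.65

With equal areas, P₁/P₂ = (T₁/T₂)⁴ = (1766/1002)⁴ = 9.65.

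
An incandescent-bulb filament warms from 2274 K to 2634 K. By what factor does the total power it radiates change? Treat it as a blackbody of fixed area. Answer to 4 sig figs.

P₂/P₁ ≈ 1.800

P ∝ T⁴, so P₂/P₁ = (T₂/T₁)⁴ = (2634/2274)⁴ = (1.15831)⁴ = 1.800.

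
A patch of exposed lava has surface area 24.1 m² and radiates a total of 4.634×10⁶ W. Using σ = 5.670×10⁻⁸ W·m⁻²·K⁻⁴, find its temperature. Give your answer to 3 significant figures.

T ≈ 1.36×10³ K

Area A = 24.1 m².
P = σAT⁴ ⇒ T = (P/(σA))^(1/4) = (4.634×10⁶/(5.670×10⁻⁸×24.1))^(1/4) = 1.36×10³ K.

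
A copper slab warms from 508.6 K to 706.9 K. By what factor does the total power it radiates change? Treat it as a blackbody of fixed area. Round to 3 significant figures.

P₂/P₁ ≈ 3.73

P ∝ T⁴, so P₂/P₁ = (T₂/T₁)⁴ = (706.9/508.6)⁴ = (1.38989)⁴ = 3.73.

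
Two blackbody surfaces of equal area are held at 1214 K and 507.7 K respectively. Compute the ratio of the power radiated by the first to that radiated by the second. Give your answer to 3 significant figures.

With equal areas, P₁/P₂ = (T₁/T₂)⁴ = (1214/507.7)⁴ = 32.7.

P₁/P₂ ≈ 32.7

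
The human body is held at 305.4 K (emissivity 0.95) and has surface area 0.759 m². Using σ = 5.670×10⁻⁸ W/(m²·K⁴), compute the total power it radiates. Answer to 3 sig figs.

Area A = 0.759 m².
P = εσAT⁴ = 0.95 × 5.670×10⁻⁸ × 0.759 × (305.4)⁴ = 356 W.

P ≈ 356 W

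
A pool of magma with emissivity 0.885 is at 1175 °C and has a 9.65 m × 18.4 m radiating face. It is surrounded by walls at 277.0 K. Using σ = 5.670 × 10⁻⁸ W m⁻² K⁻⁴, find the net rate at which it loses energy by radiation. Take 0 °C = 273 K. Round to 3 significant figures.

Net loss ≈ 3.91×10⁷ W

T = 1175 °C + 273 = 1448 K.
Area A = 9.65 × 18.4 = 177.56 m².
Net radiated power P_net = εσA(T⁴ − T₀⁴) = 0.885×5.670×10⁻⁸×177.56×(1448⁴ − 277.0⁴).
T⁴ − T₀⁴ = 4.39617×10¹² − 5.88734×10⁹ = 4.39028×10¹² K⁴, so P_net = 3.91×10⁷ W.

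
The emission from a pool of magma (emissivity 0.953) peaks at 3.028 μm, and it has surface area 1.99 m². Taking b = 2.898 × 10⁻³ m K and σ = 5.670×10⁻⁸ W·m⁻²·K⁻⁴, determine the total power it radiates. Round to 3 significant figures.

Wien's law: T = b/λ_max = 2.898×10⁻³/3.028×10⁻⁶ = 957.067 K.
Area A = 1.99 m².
Then P = εσAT⁴ = 0.953×5.670×10⁻⁸×1.99×(957.067)⁴ = 9.02×10⁴ W.

P ≈ 9.02×10⁴ W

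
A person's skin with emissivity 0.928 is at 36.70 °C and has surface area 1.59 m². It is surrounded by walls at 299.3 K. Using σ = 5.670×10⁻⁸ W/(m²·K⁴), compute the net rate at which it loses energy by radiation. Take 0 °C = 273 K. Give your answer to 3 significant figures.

Net loss ≈ 98.3 W

T = 36.70 °C + 273 = 309.70 K.
Area A = 1.59 m².
Net radiated power P_net = εσA(T⁴ − T₀⁴) = 0.928×5.670×10⁻⁸×1.59×(309.70⁴ − 299.3⁴).
T⁴ − T₀⁴ = 9.19951×10⁹ − 8.02466×10⁹ = 1.17485×10⁹ K⁴, so P_net = 98.3 W.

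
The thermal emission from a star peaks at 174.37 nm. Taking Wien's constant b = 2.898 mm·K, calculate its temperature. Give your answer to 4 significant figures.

T ≈ 1.662×10⁴ K

Wien's law gives T = b/λ_max = (2.898×10⁻³ m·K)/(1.7437×10⁻⁷ m) = 1.662×10⁴ K.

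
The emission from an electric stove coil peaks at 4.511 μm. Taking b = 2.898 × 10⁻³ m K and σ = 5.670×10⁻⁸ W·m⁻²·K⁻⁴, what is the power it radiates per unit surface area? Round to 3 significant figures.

I ≈ 9.66×10³ W/m²

Wien's law: T = b/λ_max = 2.898×10⁻³/4.511×10⁻⁶ = 642.430 K.
Then I = σT⁴ = 5.670×10⁻⁸×(642.430)⁴ = 9.66×10³ W/m².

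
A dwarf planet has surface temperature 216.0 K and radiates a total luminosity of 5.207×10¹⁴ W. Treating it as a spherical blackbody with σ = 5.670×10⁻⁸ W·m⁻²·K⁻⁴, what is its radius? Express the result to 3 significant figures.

R ≈ 5.79×10⁵ m

L = 4πR²σT⁴ ⇒ R = √(L/(4πσT⁴)).
σT⁴ = 123.424 W/m², so R = √(5.207×10¹⁴/(4π×123.424)) = 5.79×10⁵ m.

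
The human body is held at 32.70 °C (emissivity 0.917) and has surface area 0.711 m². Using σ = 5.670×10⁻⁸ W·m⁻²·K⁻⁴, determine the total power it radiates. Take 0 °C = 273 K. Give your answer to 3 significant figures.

P ≈ 323 W

T = 32.70 °C + 273 = 305.70 K.
Area A = 0.711 m².
P = εσAT⁴ = 0.917 × 5.670×10⁻⁸ × 0.711 × (305.70)⁴ = 323 W.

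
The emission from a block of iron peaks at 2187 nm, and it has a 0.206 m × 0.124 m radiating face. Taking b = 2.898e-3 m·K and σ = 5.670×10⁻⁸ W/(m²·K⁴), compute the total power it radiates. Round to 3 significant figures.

Wien's law: T = b/λ_max = 2.898×10⁻³/2.187×10⁻⁶ = 1325.10 K.
Area A = 0.206 × 0.124 = 0.025544 m².
Then P = σAT⁴ = 5.670×10⁻⁸×0.025544×(1325.10)⁴ = 4.47×10³ W.

P ≈ 4.47×10³ W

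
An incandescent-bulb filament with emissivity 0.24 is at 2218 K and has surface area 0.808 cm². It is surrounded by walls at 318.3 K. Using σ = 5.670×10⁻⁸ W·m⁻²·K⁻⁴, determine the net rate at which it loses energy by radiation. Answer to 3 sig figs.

Area A = 0.808 cm² = 8.08×10⁻⁵ m².
Net radiated power P_net = εσA(T⁴ − T₀⁴) = 0.24×5.670×10⁻⁸×8.08×10⁻⁵×(2218⁴ − 318.3⁴).
T⁴ − T₀⁴ = 2.42017×10¹³ − 1.02647×10¹⁰ = 2.41914×10¹³ K⁴, so P_net = 26.6 W.

Net loss ≈ 26.6 W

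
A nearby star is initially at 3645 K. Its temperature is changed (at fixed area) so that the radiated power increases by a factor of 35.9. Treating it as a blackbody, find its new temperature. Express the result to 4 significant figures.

P ∝ T⁴, so T₂/T₁ = (P₂/P₁)^(1/4) = (35.9)^(1/4) = 2.44779.
T₂ = 3645 × 2.44779 = 8922 K.

T₂ ≈ 8922 K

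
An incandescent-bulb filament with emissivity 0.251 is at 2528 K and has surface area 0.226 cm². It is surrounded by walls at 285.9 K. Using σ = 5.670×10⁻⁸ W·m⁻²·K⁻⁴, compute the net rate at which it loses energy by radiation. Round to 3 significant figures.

Area A = 0.226 cm² = 2.26×10⁻⁵ m².
Net radiated power P_net = εσA(T⁴ − T₀⁴) = 0.251×5.670×10⁻⁸×2.26×10⁻⁵×(2528⁴ − 285.9⁴).
T⁴ − T₀⁴ = 4.08421×10¹³ − 6.68123×10⁹ = 4.08354×10¹³ K⁴, so P_net = 13.1 W.

Net loss ≈ 13.1 W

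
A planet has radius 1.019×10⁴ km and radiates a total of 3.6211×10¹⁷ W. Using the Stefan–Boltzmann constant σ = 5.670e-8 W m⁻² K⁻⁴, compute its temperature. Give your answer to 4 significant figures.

Surface area A = 4πR² = 4π(1.019×10⁷ m)² = 1.30484×10¹⁵ m².
P = σAT⁴ ⇒ T = (P/(σA))^(1/4) = (3.6211×10¹⁷/(5.670×10⁻⁸×1.30484×10¹⁵))^(1/4) = 264.5 K.

T ≈ 264.5 K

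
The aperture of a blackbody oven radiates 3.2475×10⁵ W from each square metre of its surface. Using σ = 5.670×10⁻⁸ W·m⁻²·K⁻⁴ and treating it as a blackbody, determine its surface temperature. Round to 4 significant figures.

T ≈ 1547 K

I = σT⁴, so T = (I/σ)^(1/4) = (3.2475×10⁵/(5.670×10⁻⁸))^(1/4) = 1547 K.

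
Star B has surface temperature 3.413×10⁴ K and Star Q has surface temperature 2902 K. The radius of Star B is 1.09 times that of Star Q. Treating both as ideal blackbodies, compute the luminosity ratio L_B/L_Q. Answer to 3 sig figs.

L_B/L_Q ≈ 2.27×10⁴

L ∝ R²T⁴, so L_B/L_Q = (R_B/R_Q)²(T_B/T_Q)⁴ = (1.09)² × (3.413×10⁴/2902)⁴ = 1.1881 × 19131.8 = 2.27×10⁴.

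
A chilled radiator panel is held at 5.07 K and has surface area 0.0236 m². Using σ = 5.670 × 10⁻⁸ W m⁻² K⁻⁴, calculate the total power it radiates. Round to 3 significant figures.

P ≈ 8.84×10⁻⁷ W

Area A = 0.0236 m².
P = σAT⁴ = 5.670×10⁻⁸ × 0.0236 × (5.07)⁴ = 8.84×10⁻⁷ W.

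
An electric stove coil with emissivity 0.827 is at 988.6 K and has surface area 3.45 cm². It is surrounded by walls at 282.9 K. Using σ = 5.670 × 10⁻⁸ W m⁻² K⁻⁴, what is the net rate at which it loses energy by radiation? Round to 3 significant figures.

Area A = 3.45 cm² = 3.45×10⁻⁴ m².
Net radiated power P_net = εσA(T⁴ − T₀⁴) = 0.827×5.670×10⁻⁸×3.45×10⁻⁴×(988.6⁴ − 282.9⁴).
T⁴ − T₀⁴ = 9.55174×10¹¹ − 6.40519×10⁹ = 9.48769×10¹¹ K⁴, so P_net = 15.3 W.

Net loss ≈ 15.3 W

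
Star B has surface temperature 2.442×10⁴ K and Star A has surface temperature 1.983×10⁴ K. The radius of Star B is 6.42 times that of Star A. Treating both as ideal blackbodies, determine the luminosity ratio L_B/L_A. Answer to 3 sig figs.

L_B/L_A ≈ 94.8

L ∝ R²T⁴, so L_B/L_A = (R_B/R_A)²(T_B/T_A)⁴ = (6.42)² × (2.442×10⁴/1.983×10⁴)⁴ = 41.2164 × 2.29981 = 94.8.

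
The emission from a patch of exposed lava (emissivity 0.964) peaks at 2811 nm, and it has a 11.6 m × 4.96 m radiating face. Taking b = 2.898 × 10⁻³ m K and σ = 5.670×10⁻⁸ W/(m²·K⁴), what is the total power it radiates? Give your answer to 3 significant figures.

P ≈ 3.55×10⁶ W

Wien's law: T = b/λ_max = 2.898×10⁻³/2.811×10⁻⁶ = 1030.95 K.
Area A = 11.6 × 4.96 = 57.536 m².
Then P = εσAT⁴ = 0.964×5.670×10⁻⁸×57.536×(1030.95)⁴ = 3.55×10⁶ W.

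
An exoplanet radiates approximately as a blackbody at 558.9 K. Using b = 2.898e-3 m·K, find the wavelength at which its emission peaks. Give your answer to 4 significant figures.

λ_max ≈ 5.185 μm

Wien's displacement law: λ_max = b/T = (2.898×10⁻³ m·K)/(558.9 K) = 5.1852×10⁻⁶ m.
That is 5.185 μm, in the infrared range.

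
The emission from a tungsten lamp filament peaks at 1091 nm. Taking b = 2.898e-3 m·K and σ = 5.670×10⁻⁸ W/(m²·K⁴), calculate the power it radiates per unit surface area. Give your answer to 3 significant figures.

I ≈ 2.82×10⁶ W/m²

Wien's law: T = b/λ_max = 2.898×10⁻³/1.091×10⁻⁶ = 2656.28 K.
Then I = σT⁴ = 5.670×10⁻⁸×(2656.28)⁴ = 2.82×10⁶ W/m².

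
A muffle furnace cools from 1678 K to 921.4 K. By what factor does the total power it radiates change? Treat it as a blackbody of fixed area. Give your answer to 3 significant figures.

P ∝ T⁴, so P₂/P₁ = (T₂/T₁)⁴ = (921.4/1678)⁴ = (0.549106)⁴ = 0.0909.

P₂/P₁ ≈ 0.0909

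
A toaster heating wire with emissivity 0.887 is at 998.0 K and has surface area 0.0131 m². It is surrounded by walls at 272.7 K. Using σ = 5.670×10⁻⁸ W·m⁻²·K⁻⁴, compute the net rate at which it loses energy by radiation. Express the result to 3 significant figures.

Area A = 0.0131 m².
Net radiated power P_net = εσA(T⁴ − T₀⁴) = 0.887×5.670×10⁻⁸×0.0131×(998.0⁴ − 272.7⁴).
T⁴ − T₀⁴ = 9.92024×10¹¹ − 5.53020×10⁹ = 9.86494×10¹¹ K⁴, so P_net = 650 W.

Net loss ≈ 650 W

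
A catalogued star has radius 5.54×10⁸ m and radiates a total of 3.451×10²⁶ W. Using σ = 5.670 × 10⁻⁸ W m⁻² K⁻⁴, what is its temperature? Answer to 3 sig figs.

T ≈ 6.30×10³ K

Surface area A = 4πR² = 4π(5.54×10⁸ m)² = 3.85682×10¹⁸ m².
P = σAT⁴ ⇒ T = (P/(σA))^(1/4) = (3.451×10²⁶/(5.670×10⁻⁸×3.85682×10¹⁸))^(1/4) = 6.30×10³ K.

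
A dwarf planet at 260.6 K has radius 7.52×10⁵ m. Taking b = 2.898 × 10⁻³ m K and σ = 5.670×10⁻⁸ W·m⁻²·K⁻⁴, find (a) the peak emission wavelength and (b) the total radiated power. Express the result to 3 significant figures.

λ_max ≈ 11.1 μm; P ≈ 1.86×10¹⁵ W

(a) λ_max = b/T = 2.898×10⁻³/260.6 = 1.112×10⁻⁵ m = 11.1 μm.
Surface area A = 4πR² = 4π(7.52×10⁵ m)² = 7.10633×10¹² m².
(b) P = σAT⁴ = 5.670×10⁻⁸×7.10633×10¹²×(260.6)⁴ = 1.86×10¹⁵ W.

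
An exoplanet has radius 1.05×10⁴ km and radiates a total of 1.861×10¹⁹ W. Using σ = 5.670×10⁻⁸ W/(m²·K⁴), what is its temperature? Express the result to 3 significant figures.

T ≈ 698 K

Surface area A = 4πR² = 4π(1.05×10⁷ m)² = 1.38544×10¹⁵ m².
P = σAT⁴ ⇒ T = (P/(σA))^(1/4) = (1.861×10¹⁹/(5.670×10⁻⁸×1.38544×10¹⁵))^(1/4) = 698 K.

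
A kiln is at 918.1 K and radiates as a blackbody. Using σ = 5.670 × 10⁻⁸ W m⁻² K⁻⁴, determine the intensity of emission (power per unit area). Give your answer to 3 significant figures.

I ≈ 4.03×10⁴ W/m²

Stefan–Boltzmann: I = σT⁴ = 5.670×10⁻⁸ × (918.1)⁴ = 4.03×10⁴ W/m².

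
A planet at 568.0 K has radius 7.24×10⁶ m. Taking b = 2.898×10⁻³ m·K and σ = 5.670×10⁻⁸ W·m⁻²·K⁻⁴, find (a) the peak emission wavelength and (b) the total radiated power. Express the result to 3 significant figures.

λ_max ≈ 5.10 μm; P ≈ 3.89×10¹⁸ W

(a) λ_max = b/T = 2.898×10⁻³/568.0 = 5.102×10⁻⁶ m = 5.10 μm.
Surface area A = 4πR² = 4π(7.24×10⁶ m)² = 6.58699×10¹⁴ m².
(b) P = σAT⁴ = 5.670×10⁻⁸×6.58699×10¹⁴×(568.0)⁴ = 3.89×10¹⁸ W.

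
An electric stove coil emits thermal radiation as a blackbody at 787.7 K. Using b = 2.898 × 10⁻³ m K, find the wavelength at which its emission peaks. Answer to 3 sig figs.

Wien's displacement law: λ_max = b/T = (2.898×10⁻³ m·K)/(787.7 K) = 3.679×10⁻⁶ m.
That is 3.68 μm, in the infrared range.

λ_max ≈ 3.68 μm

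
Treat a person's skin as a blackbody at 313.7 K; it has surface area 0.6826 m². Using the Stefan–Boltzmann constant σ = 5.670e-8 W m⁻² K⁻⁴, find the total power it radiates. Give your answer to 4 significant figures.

Area A = 0.6826 m².
P = σAT⁴ = 5.670×10⁻⁸ × 0.6826 × (313.7)⁴ = 374.8 W.

P ≈ 374.8 W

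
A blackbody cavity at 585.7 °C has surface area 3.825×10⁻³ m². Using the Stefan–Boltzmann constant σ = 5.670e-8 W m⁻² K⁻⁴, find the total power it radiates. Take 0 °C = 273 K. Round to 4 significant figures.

T = 585.7 °C + 273 = 858.7 K.
Area A = 3.825×10⁻³ m².
P = σAT⁴ = 5.670×10⁻⁸ × 3.825×10⁻³ × (858.7)⁴ = 117.9 W.

P ≈ 117.9 W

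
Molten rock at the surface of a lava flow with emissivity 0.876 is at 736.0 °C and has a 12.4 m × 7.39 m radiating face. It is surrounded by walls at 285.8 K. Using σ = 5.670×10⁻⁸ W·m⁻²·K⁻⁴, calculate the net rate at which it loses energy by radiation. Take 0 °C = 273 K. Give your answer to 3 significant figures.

T = 736.0 °C + 273 = 1009.0 K.
Area A = 12.4 × 7.39 = 91.636 m².
Net radiated power P_net = εσA(T⁴ − T₀⁴) = 0.876×5.670×10⁻⁸×91.636×(1009.0⁴ − 285.8⁴).
T⁴ − T₀⁴ = 1.03649×10¹² − 6.67189×10⁹ = 1.02982×10¹² K⁴, so P_net = 4.69×10⁶ W.

Net loss ≈ 4.69×10⁶ W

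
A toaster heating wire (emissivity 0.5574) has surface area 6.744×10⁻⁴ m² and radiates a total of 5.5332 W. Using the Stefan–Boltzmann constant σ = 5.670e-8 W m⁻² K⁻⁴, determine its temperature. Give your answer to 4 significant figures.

Area A = 6.744×10⁻⁴ m².
P = εσAT⁴ ⇒ T = (P/(εσA))^(1/4) = (5.5332/(0.5574×5.670×10⁻⁸×6.744×10⁻⁴))^(1/4) = 713.8 K.

T ≈ 713.8 K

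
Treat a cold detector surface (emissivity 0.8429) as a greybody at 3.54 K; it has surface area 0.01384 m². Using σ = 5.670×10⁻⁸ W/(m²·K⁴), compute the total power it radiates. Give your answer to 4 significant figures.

P ≈ 1.039×10⁻⁷ W

Area A = 0.01384 m².
P = εσAT⁴ = 0.8429 × 5.670×10⁻⁸ × 0.01384 × (3.54)⁴ = 1.039×10⁻⁷ W.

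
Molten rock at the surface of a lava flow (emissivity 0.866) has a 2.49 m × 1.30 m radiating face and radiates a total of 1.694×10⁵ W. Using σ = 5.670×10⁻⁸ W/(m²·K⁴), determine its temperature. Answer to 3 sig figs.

T ≈ 1.02×10³ K

Area A = 2.49 × 1.30 = 3.237 m².
P = εσAT⁴ ⇒ T = (P/(εσA))^(1/4) = (1.694×10⁵/(0.866×5.670×10⁻⁸×3.237))^(1/4) = 1.02×10³ K.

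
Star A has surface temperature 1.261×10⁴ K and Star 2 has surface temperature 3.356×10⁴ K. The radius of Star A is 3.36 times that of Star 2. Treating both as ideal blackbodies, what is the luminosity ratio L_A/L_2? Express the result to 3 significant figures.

L_A/L_2 ≈ 0.225

L ∝ R²T⁴, so L_A/L_2 = (R_A/R_2)²(T_A/T_2)⁴ = (3.36)² × (1.261×10⁴/3.356×10⁴)⁴ = 11.2896 × 0.0199330 = 0.225.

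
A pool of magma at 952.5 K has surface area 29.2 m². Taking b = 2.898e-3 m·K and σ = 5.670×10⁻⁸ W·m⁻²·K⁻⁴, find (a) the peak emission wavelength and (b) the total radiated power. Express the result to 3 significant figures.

(a) λ_max = b/T = 2.898×10⁻³/952.5 = 3.043×10⁻⁶ m = 3.04 μm.
Area A = 29.2 m².
(b) P = σAT⁴ = 5.670×10⁻⁸×29.2×(952.5)⁴ = 1.36×10⁶ W.

λ_max ≈ 3.04 μm; P ≈ 1.36×10⁶ W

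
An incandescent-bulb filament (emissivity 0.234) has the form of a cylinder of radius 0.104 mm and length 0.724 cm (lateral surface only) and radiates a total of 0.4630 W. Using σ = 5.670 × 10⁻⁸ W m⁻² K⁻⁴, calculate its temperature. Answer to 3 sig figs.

Lateral area A = 2πrL = 2π×1.04×10⁻⁴×7.24×10⁻³ = 4.73099×10⁻⁶ m².
P = εσAT⁴ ⇒ T = (P/(εσA))^(1/4) = (0.4630/(0.234×5.670×10⁻⁸×4.73099×10⁻⁶))^(1/4) = 1.65×10³ K.

T ≈ 1.65×10³ K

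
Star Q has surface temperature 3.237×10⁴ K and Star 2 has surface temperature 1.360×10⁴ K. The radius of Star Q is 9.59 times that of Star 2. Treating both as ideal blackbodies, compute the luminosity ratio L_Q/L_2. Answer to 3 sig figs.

L_Q/L_2 ≈ 2.95×10³

L ∝ R²T⁴, so L_Q/L_2 = (R_Q/R_2)²(T_Q/T_2)⁴ = (9.59)² × (3.237×10⁴/1.360×10⁴)⁴ = 91.9681 × 32.0934 = 2.95×10³.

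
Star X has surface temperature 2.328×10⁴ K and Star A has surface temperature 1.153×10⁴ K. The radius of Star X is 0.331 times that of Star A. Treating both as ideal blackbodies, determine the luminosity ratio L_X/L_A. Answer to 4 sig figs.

L_X/L_A ≈ 1.821

L ∝ R²T⁴, so L_X/L_A = (R_X/R_A)²(T_X/T_A)⁴ = (0.331)² × (2.328×10⁴/1.153×10⁴)⁴ = 0.109561 × 16.6194 = 1.821.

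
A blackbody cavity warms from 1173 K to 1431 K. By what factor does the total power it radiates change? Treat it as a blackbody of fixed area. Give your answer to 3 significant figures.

P₂/P₁ ≈ 2.21

P ∝ T⁴, so P₂/P₁ = (T₂/T₁)⁴ = (1431/1173)⁴ = (1.21995)⁴ = 2.21.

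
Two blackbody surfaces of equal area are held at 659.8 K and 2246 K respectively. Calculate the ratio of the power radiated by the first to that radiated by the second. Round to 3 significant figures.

With equal areas, P₁/P₂ = (T₁/T₂)⁴ = (659.8/2246)⁴ = 7.45×10⁻³.

P₁/P₂ ≈ 7.45×10⁻³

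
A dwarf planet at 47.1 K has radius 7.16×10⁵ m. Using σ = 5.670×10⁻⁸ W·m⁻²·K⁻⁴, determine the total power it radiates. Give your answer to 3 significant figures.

Surface area A = 4πR² = 4π(7.16×10⁵ m)² = 6.44223×10¹² m².
P = σAT⁴ = 5.670×10⁻⁸ × 6.44223×10¹² × (47.1)⁴ = 1.80×10¹² W.

P ≈ 1.80×10¹² W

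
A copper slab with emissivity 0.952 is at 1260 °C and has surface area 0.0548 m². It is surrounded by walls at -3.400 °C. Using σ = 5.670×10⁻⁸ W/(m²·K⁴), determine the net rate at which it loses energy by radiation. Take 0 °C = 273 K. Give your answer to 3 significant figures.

T = 1260 °C + 273 = 1533 K.
Surroundings: T = -3.400 °C + 273 = 269.600 K.
Area A = 0.0548 m².
Net radiated power P_net = εσA(T⁴ − T₀⁴) = 0.952×5.670×10⁻⁸×0.0548×(1533⁴ − 269.600⁴).
T⁴ − T₀⁴ = 5.52292×10¹² − 5.28299×10⁹ = 5.51764×10¹² K⁴, so P_net = 1.63×10⁴ W.

Net loss ≈ 1.63×10⁴ W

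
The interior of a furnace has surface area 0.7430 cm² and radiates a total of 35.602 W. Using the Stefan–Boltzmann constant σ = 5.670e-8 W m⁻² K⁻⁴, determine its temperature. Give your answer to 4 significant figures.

Area A = 0.7430 cm² = 7.430×10⁻⁵ m².
P = σAT⁴ ⇒ T = (P/(σA))^(1/4) = (35.602/(5.670×10⁻⁸×7.430×10⁻⁵))^(1/4) = 1705 K.

T ≈ 1705 K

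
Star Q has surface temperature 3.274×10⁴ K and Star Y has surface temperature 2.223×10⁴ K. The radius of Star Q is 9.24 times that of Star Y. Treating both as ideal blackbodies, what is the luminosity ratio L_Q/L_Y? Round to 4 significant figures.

L ∝ R²T⁴, so L_Q/L_Y = (R_Q/R_Y)²(T_Q/T_Y)⁴ = (9.24)² × (3.274×10⁴/2.223×10⁴)⁴ = 85.3776 × 4.70497 = 401.7.

L_Q/L_Y ≈ 401.7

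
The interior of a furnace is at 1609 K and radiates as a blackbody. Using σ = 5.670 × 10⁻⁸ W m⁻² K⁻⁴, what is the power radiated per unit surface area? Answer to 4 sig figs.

Stefan–Boltzmann: I = σT⁴ = 5.670×10⁻⁸ × (1609)⁴ = 3.800×10⁵ W/m².

I ≈ 3.800×10⁵ W/m²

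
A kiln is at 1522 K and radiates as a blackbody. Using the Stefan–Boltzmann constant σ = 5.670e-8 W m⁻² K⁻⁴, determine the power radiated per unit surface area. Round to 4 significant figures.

I ≈ 3.043×10⁵ W/m²

Stefan–Boltzmann: I = σT⁴ = 5.670×10⁻⁸ × (1522)⁴ = 3.043×10⁵ W/m².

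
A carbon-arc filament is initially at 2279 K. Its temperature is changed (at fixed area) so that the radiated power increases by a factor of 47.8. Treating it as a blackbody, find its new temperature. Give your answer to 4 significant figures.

P ∝ T⁴, so T₂/T₁ = (P₂/P₁)^(1/4) = (47.8)^(1/4) = 2.62940.
T₂ = 2279 × 2.62940 = 5992 K.

T₂ ≈ 5992 K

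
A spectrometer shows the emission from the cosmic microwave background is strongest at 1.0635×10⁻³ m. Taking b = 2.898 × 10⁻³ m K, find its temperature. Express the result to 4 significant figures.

T ≈ 2.725 K

Wien's law gives T = b/λ_max = (2.898×10⁻³ m·K)/(1.0635×10⁻³ m) = 2.725 K.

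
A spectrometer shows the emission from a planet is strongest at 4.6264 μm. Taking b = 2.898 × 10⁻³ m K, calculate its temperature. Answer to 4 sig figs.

Wien's law gives T = b/λ_max = (2.898×10⁻³ m·K)/(4.6264×10⁻⁶ m) = 626.4 K.

T ≈ 626.4 K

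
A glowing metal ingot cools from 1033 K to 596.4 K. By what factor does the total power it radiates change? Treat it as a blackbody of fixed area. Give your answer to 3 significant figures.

P ∝ T⁴, so P₂/P₁ = (T₂/T₁)⁴ = (596.4/1033)⁴ = (0.577348)⁴ = 0.111.

P₂/P₁ ≈ 0.111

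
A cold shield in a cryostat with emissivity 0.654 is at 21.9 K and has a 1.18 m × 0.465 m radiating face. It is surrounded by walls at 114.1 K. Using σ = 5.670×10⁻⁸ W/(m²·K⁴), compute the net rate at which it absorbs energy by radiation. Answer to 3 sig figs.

Area A = 1.18 × 0.465 = 0.5487 m².
Net radiated power P_net = εσA(T⁴ − T₀⁴) = 0.654×5.670×10⁻⁸×0.5487×(21.9⁴ − 114.1⁴).
T⁴ − T₀⁴ = 2.30026×10⁵ − 1.69489×10⁸ = -1.69259×10⁸ K⁴, so P_net = -3.44 W — negative, meaning a net gain of 3.44 W.

Net gain ≈ 3.44 W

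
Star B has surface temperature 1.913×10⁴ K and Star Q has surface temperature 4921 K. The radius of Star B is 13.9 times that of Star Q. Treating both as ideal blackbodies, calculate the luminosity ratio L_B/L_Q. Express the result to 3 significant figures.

L_B/L_Q ≈ 4.41×10⁴

L ∝ R²T⁴, so L_B/L_Q = (R_B/R_Q)²(T_B/T_Q)⁴ = (13.9)² × (1.913×10⁴/4921)⁴ = 193.21 × 228.374 = 4.41×10⁴.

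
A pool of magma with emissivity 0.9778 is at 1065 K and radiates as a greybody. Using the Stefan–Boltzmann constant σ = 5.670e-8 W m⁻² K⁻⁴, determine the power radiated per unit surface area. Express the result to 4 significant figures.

I ≈ 7.132×10⁴ W/m²

Stefan–Boltzmann: I = εσT⁴ = 0.9778 × 5.670×10⁻⁸ × (1065)⁴ = 7.132×10⁴ W/m².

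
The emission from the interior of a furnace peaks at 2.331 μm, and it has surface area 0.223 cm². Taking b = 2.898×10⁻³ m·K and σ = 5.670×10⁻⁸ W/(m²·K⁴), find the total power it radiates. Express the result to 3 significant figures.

Wien's law: T = b/λ_max = 2.898×10⁻³/2.331×10⁻⁶ = 1243.24 K.
Area A = 0.223 cm² = 2.23×10⁻⁵ m².
Then P = σAT⁴ = 5.670×10⁻⁸×2.23×10⁻⁵×(1243.24)⁴ = 3.02 W.

P ≈ 3.02 W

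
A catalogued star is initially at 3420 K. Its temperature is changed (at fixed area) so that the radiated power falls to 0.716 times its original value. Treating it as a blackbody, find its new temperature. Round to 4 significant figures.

T₂ ≈ 3146 K

P ∝ T⁴, so T₂/T₁ = (P₂/P₁)^(1/4) = (0.716)^(1/4) = 0.919874.
T₂ = 3420 × 0.919874 = 3146 K.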